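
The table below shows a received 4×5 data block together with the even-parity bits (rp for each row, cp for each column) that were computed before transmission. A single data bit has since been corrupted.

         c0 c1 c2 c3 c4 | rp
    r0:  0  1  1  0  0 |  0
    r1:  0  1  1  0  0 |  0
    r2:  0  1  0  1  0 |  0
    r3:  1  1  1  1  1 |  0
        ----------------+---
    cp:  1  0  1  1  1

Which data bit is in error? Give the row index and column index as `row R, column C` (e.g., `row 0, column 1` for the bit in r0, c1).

Recompute each row's even parity and compare to rp:
  r0: data parity 0, sent rp 0 → ok
  r1: data parity 0, sent rp 0 → ok
  r2: data parity 0, sent rp 0 → ok
  r3: data parity 1, sent rp 0 → mismatch
Recompute each column's even parity and compare to cp:
  c0: data parity 1, sent cp 1 → ok
  c1: data parity 0, sent cp 0 → ok
  c2: data parity 1, sent cp 1 → ok
  c3: data parity 0, sent cp 1 → mismatch
  c4: data parity 1, sent cp 1 → ok
Exactly one row (r3) and one column (c3) fail → the flipped bit is at their intersection.

row 3, column 3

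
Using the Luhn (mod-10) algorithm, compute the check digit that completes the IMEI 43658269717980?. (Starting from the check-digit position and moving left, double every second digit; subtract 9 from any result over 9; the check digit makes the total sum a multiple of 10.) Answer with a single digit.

Partial digits right→left: 0 8 9 7 1 7 9 6 2 8 5 6 3 4
Double every second digit counting from the check-digit position (so the 1st, 3rd, 5th, ... of the partial from the right).
  doubled (with −9 where >9): 0 9 2 9 4 1 6 → sum 31
  kept as-is: 8 7 7 6 8 6 4 → sum 46
Total = 31 + 46 = 77.
Check digit = (10 − (77 mod 10)) mod 10 = 3.

3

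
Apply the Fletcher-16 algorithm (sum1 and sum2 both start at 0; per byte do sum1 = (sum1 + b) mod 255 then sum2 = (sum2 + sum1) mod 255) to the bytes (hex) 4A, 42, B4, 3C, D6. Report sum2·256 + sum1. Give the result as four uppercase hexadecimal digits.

E954

Running sums (mod 255):
  after byte 0 (4A): sum1=74, sum2=74
  after byte 1 (42): sum1=140, sum2=214
  after byte 2 (B4): sum1=65, sum2=24
  after byte 3 (3C): sum1=125, sum2=149
  after byte 4 (D6): sum1=84, sum2=233
Checksum = sum2·256 + sum1 = 233·256 + 84 = 59732 = 0xE954.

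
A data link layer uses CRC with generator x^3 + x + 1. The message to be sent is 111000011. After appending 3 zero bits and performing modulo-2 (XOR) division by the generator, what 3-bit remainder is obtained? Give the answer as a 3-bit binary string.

Append 3 zeros: 111000011000. Divide by 1011 (XOR where the leading bit is 1):
  pos 0: 1110 XOR 1011 = 0101
  pos 1: 1010 XOR 1011 = 0001
  pos 4: 1001 XOR 1011 = 0010
  pos 6: 1010 XOR 1011 = 0001
Remainder (last 3 bits) = 100. This is the CRC / FCS.

100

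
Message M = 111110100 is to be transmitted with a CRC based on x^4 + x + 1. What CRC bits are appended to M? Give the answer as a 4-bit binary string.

0101

Append 4 zeros: 1111101000000. Divide by 10011 (XOR where the leading bit is 1):
  pos 0: 11111 XOR 10011 = 01100
  pos 1: 11000 XOR 10011 = 01011
  pos 2: 10111 XOR 10011 = 00100
  pos 4: 10000 XOR 10011 = 00011
  pos 7: 11000 XOR 10011 = 01011
  pos 8: 10110 XOR 10011 = 00101
Remainder (last 4 bits) = 0101. This is the CRC / FCS.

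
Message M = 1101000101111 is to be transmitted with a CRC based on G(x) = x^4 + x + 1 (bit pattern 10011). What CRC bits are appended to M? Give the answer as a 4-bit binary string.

0110

Append 4 zeros: 11010001011110000. Divide by 10011 (XOR where the leading bit is 1):
  pos 0: 11010 XOR 10011 = 01001
  pos 1: 10010 XOR 10011 = 00001
  pos 5: 10101 XOR 10011 = 00110
  pos 7: 11011 XOR 10011 = 01000
  pos 8: 10001 XOR 10011 = 00010
  pos 11: 10000 XOR 10011 = 00011
Remainder (last 4 bits) = 0110. This is the CRC / FCS.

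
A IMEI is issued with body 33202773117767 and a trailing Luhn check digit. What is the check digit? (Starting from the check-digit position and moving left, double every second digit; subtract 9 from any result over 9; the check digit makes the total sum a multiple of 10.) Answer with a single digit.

Partial digits right→left: 7 6 7 7 1 1 3 7 7 2 0 2 3 3
Double every second digit counting from the check-digit position (so the 1st, 3rd, 5th, ... of the partial from the right).
  doubled (with −9 where >9): 5 5 2 6 5 0 6 → sum 29
  kept as-is: 6 7 1 7 2 2 3 → sum 28
Total = 29 + 28 = 57.
Check digit = (10 − (57 mod 10)) mod 10 = 3.

3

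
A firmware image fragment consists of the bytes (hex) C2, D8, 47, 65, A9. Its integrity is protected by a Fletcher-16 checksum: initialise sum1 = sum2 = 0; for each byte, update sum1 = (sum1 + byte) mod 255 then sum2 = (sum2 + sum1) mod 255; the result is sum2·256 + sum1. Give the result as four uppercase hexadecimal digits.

7BF1

Running sums (mod 255):
  after byte 0 (C2): sum1=194, sum2=194
  after byte 1 (D8): sum1=155, sum2=94
  after byte 2 (47): sum1=226, sum2=65
  after byte 3 (65): sum1=72, sum2=137
  after byte 4 (A9): sum1=241, sum2=123
Checksum = sum2·256 + sum1 = 123·256 + 241 = 31729 = 0x7BF1.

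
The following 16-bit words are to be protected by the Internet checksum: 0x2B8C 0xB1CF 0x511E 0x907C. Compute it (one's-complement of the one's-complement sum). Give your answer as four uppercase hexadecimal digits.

One's-complement addition (fold any carry out of bit 15 back into bit 0):
  0x2B8C + 0xB1CF = 0x0DD5B
  0xDD5B + 0x511E = 0x12E79 → wrap carry → 0x2E7A
  0x2E7A + 0x907C = 0x0BEF6
One's-complement sum = 0xBEF6.
Checksum = ~0xBEF6 & 0xFFFF = 0x4109.

4109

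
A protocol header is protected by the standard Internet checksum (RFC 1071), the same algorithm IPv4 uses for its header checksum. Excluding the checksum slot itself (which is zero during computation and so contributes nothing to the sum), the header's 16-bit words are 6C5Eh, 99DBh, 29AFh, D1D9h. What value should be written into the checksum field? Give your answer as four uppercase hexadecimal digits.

One's-complement addition (fold any carry out of bit 15 back into bit 0):
  0x6C5E + 0x99DB = 0x10639 → wrap carry → 0x063A
  0x063A + 0x29AF = 0x02FE9
  0x2FE9 + 0xD1D9 = 0x101C2 → wrap carry → 0x01C3
One's-complement sum = 0x01C3.
Checksum = ~0x01C3 & 0xFFFF = 0xFE3C.

FE3C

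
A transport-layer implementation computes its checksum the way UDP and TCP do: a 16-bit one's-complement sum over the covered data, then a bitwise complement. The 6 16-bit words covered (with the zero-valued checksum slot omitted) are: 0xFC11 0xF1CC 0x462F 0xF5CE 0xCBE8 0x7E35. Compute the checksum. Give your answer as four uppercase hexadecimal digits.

8C04

One's-complement addition (fold any carry out of bit 15 back into bit 0):
  0xFC11 + 0xF1CC = 0x1EDDD → wrap carry → 0xEDDE
  0xEDDE + 0x462F = 0x1340D → wrap carry → 0x340E
  0x340E + 0xF5CE = 0x129DC → wrap carry → 0x29DD
  0x29DD + 0xCBE8 = 0x0F5C5
  0xF5C5 + 0x7E35 = 0x173FA → wrap carry → 0x73FB
One's-complement sum = 0x73FB.
Checksum = ~0x73FB & 0xFFFF = 0x8C04.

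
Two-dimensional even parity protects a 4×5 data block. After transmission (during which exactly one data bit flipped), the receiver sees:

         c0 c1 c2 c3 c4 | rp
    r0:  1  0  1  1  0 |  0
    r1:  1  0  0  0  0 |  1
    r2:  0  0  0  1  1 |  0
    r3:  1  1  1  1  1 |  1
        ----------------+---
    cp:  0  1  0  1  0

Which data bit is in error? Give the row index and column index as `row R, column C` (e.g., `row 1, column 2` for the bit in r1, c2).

row 0, column 0

Recompute each row's even parity and compare to rp:
  r0: data parity 1, sent rp 0 → mismatch
  r1: data parity 1, sent rp 1 → ok
  r2: data parity 0, sent rp 0 → ok
  r3: data parity 1, sent rp 1 → ok
Recompute each column's even parity and compare to cp:
  c0: data parity 1, sent cp 0 → mismatch
  c1: data parity 1, sent cp 1 → ok
  c2: data parity 0, sent cp 0 → ok
  c3: data parity 1, sent cp 1 → ok
  c4: data parity 0, sent cp 0 → ok
Exactly one row (r0) and one column (c0) fail → the flipped bit is at their intersection.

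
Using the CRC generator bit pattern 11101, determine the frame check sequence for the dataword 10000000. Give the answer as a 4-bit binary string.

Append 4 zeros: 100000000000. Divide by 11101 (XOR where the leading bit is 1):
  pos 0: 10000 XOR 11101 = 01101
  pos 1: 11010 XOR 11101 = 00111
  pos 3: 11100 XOR 11101 = 00001
  pos 7: 10000 XOR 11101 = 01101
Remainder (last 4 bits) = 1101. This is the CRC / FCS.

1101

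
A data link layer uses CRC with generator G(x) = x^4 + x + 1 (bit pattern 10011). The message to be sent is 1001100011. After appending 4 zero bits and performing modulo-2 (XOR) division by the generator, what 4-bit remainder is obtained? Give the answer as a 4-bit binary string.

0101

Append 4 zeros: 10011000110000. Divide by 10011 (XOR where the leading bit is 1):
  pos 0: 10011 XOR 10011 = 00000
  pos 8: 11000 XOR 10011 = 01011
  pos 9: 10110 XOR 10011 = 00101
Remainder (last 4 bits) = 0101. This is the CRC / FCS.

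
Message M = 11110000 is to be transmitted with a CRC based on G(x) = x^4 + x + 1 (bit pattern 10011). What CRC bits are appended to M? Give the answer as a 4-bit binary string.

Append 4 zeros: 111100000000. Divide by 10011 (XOR where the leading bit is 1):
  pos 0: 11110 XOR 10011 = 01101
  pos 1: 11010 XOR 10011 = 01001
  pos 2: 10010 XOR 10011 = 00001
  pos 6: 10000 XOR 10011 = 00011
Remainder (last 4 bits) = 0110. This is the CRC / FCS.

0110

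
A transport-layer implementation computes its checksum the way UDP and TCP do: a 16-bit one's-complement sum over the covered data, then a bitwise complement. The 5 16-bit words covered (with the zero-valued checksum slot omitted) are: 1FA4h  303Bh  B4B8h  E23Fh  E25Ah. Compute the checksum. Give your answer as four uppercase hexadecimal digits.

36CD

One's-complement addition (fold any carry out of bit 15 back into bit 0):
  0x1FA4 + 0x303B = 0x04FDF
  0x4FDF + 0xB4B8 = 0x10497 → wrap carry → 0x0498
  0x0498 + 0xE23F = 0x0E6D7
  0xE6D7 + 0xE25A = 0x1C931 → wrap carry → 0xC932
One's-complement sum = 0xC932.
Checksum = ~0xC932 & 0xFFFF = 0x36CD.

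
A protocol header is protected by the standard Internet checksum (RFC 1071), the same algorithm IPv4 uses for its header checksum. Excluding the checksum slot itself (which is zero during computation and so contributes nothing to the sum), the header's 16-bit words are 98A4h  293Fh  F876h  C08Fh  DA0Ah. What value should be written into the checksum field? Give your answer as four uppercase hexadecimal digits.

AB0A

One's-complement addition (fold any carry out of bit 15 back into bit 0):
  0x98A4 + 0x293F = 0x0C1E3
  0xC1E3 + 0xF876 = 0x1BA59 → wrap carry → 0xBA5A
  0xBA5A + 0xC08F = 0x17AE9 → wrap carry → 0x7AEA
  0x7AEA + 0xDA0A = 0x154F4 → wrap carry → 0x54F5
One's-complement sum = 0x54F5.
Checksum = ~0x54F5 & 0xFFFF = 0xAB0A.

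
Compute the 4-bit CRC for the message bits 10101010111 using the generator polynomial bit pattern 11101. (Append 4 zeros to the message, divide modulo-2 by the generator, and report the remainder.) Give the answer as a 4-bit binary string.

1000

Append 4 zeros: 101010101110000. Divide by 11101 (XOR where the leading bit is 1):
  pos 0: 10101 XOR 11101 = 01000
  pos 1: 10000 XOR 11101 = 01101
  pos 2: 11011 XOR 11101 = 00110
  pos 4: 11001 XOR 11101 = 00100
  pos 6: 10011 XOR 11101 = 01110
  pos 7: 11100 XOR 11101 = 00001
Remainder (last 4 bits) = 1000. This is the CRC / FCS.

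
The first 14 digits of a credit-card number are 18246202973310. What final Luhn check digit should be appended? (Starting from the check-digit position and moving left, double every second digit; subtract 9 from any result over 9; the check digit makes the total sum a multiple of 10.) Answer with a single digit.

4

Partial digits right→left: 0 1 3 3 7 9 2 0 2 6 4 2 8 1
Double every second digit counting from the check-digit position (so the 1st, 3rd, 5th, ... of the partial from the right).
  doubled (with −9 where >9): 0 6 5 4 4 8 7 → sum 34
  kept as-is: 1 3 9 0 6 2 1 → sum 22
Total = 34 + 22 = 56.
Check digit = (10 − (56 mod 10)) mod 10 = 4.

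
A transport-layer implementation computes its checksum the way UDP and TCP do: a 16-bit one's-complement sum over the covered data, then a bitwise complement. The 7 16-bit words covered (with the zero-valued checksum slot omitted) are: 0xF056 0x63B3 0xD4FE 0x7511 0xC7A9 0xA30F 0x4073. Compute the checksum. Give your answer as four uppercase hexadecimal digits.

One's-complement addition (fold any carry out of bit 15 back into bit 0):
  0xF056 + 0x63B3 = 0x15409 → wrap carry → 0x540A
  0x540A + 0xD4FE = 0x12908 → wrap carry → 0x2909
  0x2909 + 0x7511 = 0x09E1A
  0x9E1A + 0xC7A9 = 0x165C3 → wrap carry → 0x65C4
  0x65C4 + 0xA30F = 0x108D3 → wrap carry → 0x08D4
  0x08D4 + 0x4073 = 0x04947
One's-complement sum = 0x4947.
Checksum = ~0x4947 & 0xFFFF = 0xB6B8.

B6B8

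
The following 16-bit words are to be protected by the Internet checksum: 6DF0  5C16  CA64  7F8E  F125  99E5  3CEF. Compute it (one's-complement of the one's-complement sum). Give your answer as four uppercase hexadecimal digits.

240B

One's-complement addition (fold any carry out of bit 15 back into bit 0):
  0x6DF0 + 0x5C16 = 0x0CA06
  0xCA06 + 0xCA64 = 0x1946A → wrap carry → 0x946B
  0x946B + 0x7F8E = 0x113F9 → wrap carry → 0x13FA
  0x13FA + 0xF125 = 0x1051F → wrap carry → 0x0520
  0x0520 + 0x99E5 = 0x09F05
  0x9F05 + 0x3CEF = 0x0DBF4
One's-complement sum = 0xDBF4.
Checksum = ~0xDBF4 & 0xFFFF = 0x240B.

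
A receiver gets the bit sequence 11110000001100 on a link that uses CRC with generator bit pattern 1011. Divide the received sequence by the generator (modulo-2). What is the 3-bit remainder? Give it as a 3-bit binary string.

Modulo-2 division of 11110000001100 by 1011:
  pos 0: 1111 XOR 1011 = 0100
  pos 1: 1000 XOR 1011 = 0011
  pos 3: 1100 XOR 1011 = 0111
  pos 4: 1110 XOR 1011 = 0101
  pos 5: 1010 XOR 1011 = 0001
  pos 8: 1011 XOR 1011 = 0000
Remainder = 000 (zero — the frame passes the CRC check).

000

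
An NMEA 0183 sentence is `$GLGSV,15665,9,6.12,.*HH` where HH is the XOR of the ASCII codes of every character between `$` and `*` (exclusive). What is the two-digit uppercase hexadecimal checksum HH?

74

XOR the ASCII codes of the payload characters:
  'G' = 0x47 → acc = 0x47
  'L' = 0x4C → acc = 0x0B
  'G' = 0x47 → acc = 0x4C
  'S' = 0x53 → acc = 0x1F
  'V' = 0x56 → acc = 0x49
  ',' = 0x2C → acc = 0x65
  '1' = 0x31 → acc = 0x54
  '5' = 0x35 → acc = 0x61
  '6' = 0x36 → acc = 0x57
  '6' = 0x36 → acc = 0x61
  '5' = 0x35 → acc = 0x54
  ',' = 0x2C → acc = 0x78
  '9' = 0x39 → acc = 0x41
  ',' = 0x2C → acc = 0x6D
  '6' = 0x36 → acc = 0x5B
  '.' = 0x2E → acc = 0x75
  '1' = 0x31 → acc = 0x44
  '2' = 0x32 → acc = 0x76
  ',' = 0x2C → acc = 0x5A
  '.' = 0x2E → acc = 0x74
Checksum = 0x74.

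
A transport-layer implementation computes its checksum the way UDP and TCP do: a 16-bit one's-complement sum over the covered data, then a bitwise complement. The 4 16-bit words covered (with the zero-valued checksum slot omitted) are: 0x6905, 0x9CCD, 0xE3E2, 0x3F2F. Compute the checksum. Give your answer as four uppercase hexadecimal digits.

One's-complement addition (fold any carry out of bit 15 back into bit 0):
  0x6905 + 0x9CCD = 0x105D2 → wrap carry → 0x05D3
  0x05D3 + 0xE3E2 = 0x0E9B5
  0xE9B5 + 0x3F2F = 0x128E4 → wrap carry → 0x28E5
One's-complement sum = 0x28E5.
Checksum = ~0x28E5 & 0xFFFF = 0xD71A.

D71A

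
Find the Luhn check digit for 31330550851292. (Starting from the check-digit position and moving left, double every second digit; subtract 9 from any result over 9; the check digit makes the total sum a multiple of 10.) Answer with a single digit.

3

Partial digits right→left: 2 9 2 1 5 8 0 5 5 0 3 3 1 3
Double every second digit counting from the check-digit position (so the 1st, 3rd, 5th, ... of the partial from the right).
  doubled (with −9 where >9): 4 4 1 0 1 6 2 → sum 18
  kept as-is: 9 1 8 5 0 3 3 → sum 29
Total = 18 + 29 = 47.
Check digit = (10 − (47 mod 10)) mod 10 = 3.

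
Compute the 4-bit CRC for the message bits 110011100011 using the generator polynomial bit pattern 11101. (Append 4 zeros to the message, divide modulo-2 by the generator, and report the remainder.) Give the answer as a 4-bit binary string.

Append 4 zeros: 1100111000110000. Divide by 11101 (XOR where the leading bit is 1):
  pos 0: 11001 XOR 11101 = 00100
  pos 2: 10011 XOR 11101 = 01110
  pos 3: 11100 XOR 11101 = 00001
  pos 7: 10011 XOR 11101 = 01110
  pos 8: 11100 XOR 11101 = 00001
Remainder (last 4 bits) = 1000. This is the CRC / FCS.

1000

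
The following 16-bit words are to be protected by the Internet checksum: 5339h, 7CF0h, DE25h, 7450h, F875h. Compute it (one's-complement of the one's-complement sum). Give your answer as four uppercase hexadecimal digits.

E4E9

One's-complement addition (fold any carry out of bit 15 back into bit 0):
  0x5339 + 0x7CF0 = 0x0D029
  0xD029 + 0xDE25 = 0x1AE4E → wrap carry → 0xAE4F
  0xAE4F + 0x7450 = 0x1229F → wrap carry → 0x22A0
  0x22A0 + 0xF875 = 0x11B15 → wrap carry → 0x1B16
One's-complement sum = 0x1B16.
Checksum = ~0x1B16 & 0xFFFF = 0xE4E9.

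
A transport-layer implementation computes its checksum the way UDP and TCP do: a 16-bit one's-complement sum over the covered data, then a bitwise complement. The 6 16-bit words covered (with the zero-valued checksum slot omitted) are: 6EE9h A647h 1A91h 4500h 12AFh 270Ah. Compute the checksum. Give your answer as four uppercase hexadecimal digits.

One's-complement addition (fold any carry out of bit 15 back into bit 0):
  0x6EE9 + 0xA647 = 0x11530 → wrap carry → 0x1531
  0x1531 + 0x1A91 = 0x02FC2
  0x2FC2 + 0x4500 = 0x074C2
  0x74C2 + 0x12AF = 0x08771
  0x8771 + 0x270A = 0x0AE7B
One's-complement sum = 0xAE7B.
Checksum = ~0xAE7B & 0xFFFF = 0x5184.

5184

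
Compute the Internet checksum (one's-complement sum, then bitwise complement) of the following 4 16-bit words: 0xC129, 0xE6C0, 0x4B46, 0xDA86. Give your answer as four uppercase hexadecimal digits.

3248

One's-complement addition (fold any carry out of bit 15 back into bit 0):
  0xC129 + 0xE6C0 = 0x1A7E9 → wrap carry → 0xA7EA
  0xA7EA + 0x4B46 = 0x0F330
  0xF330 + 0xDA86 = 0x1CDB6 → wrap carry → 0xCDB7
One's-complement sum = 0xCDB7.
Checksum = ~0xCDB7 & 0xFFFF = 0x3248.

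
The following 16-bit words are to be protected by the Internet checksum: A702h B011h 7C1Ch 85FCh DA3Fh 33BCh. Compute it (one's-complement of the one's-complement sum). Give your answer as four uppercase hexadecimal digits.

98D6

One's-complement addition (fold any carry out of bit 15 back into bit 0):
  0xA702 + 0xB011 = 0x15713 → wrap carry → 0x5714
  0x5714 + 0x7C1C = 0x0D330
  0xD330 + 0x85FC = 0x1592C → wrap carry → 0x592D
  0x592D + 0xDA3F = 0x1336C → wrap carry → 0x336D
  0x336D + 0x33BC = 0x06729
One's-complement sum = 0x6729.
Checksum = ~0x6729 & 0xFFFF = 0x98D6.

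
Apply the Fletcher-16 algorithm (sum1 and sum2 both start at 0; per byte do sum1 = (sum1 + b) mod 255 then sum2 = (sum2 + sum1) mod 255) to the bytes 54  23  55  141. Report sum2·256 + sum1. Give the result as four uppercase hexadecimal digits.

Running sums (mod 255):
  after byte 0 (54): sum1=54, sum2=54
  after byte 1 (23): sum1=77, sum2=131
  after byte 2 (55): sum1=132, sum2=8
  after byte 3 (141): sum1=18, sum2=26
Checksum = sum2·256 + sum1 = 26·256 + 18 = 6674 = 0x1A12.

1A12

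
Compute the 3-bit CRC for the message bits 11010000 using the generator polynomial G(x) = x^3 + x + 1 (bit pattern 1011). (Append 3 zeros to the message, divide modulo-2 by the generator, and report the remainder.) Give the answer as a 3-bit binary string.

110

Append 3 zeros: 11010000000. Divide by 1011 (XOR where the leading bit is 1):
  pos 0: 1101 XOR 1011 = 0110
  pos 1: 1100 XOR 1011 = 0111
  pos 2: 1110 XOR 1011 = 0101
  pos 3: 1010 XOR 1011 = 0001
  pos 6: 1000 XOR 1011 = 0011
Remainder (last 3 bits) = 110. This is the CRC / FCS.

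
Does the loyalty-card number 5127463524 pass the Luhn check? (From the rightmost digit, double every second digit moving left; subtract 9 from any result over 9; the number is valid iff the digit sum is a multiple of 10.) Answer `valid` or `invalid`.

invalid

From the right, keep odd positions and double even positions (subtract 9 from any doubled value over 9):
  doubled (positions 2,4,...): 4 6 8 4 1 → sum 23
  kept (positions 1,3,...): 4 5 6 7 1 → sum 23
Total = 46.
46 mod 10 = 6, so the number is invalid.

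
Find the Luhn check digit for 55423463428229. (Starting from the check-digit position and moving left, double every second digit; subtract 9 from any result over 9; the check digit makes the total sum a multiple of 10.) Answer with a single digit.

2

Partial digits right→left: 9 2 2 8 2 4 3 6 4 3 2 4 5 5
Double every second digit counting from the check-digit position (so the 1st, 3rd, 5th, ... of the partial from the right).
  doubled (with −9 where >9): 9 4 4 6 8 4 1 → sum 36
  kept as-is: 2 8 4 6 3 4 5 → sum 32
Total = 36 + 32 = 68.
Check digit = (10 − (68 mod 10)) mod 10 = 2.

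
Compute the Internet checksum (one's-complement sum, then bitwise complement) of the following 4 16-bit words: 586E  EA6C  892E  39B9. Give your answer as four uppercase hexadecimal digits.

FA3C

One's-complement addition (fold any carry out of bit 15 back into bit 0):
  0x586E + 0xEA6C = 0x142DA → wrap carry → 0x42DB
  0x42DB + 0x892E = 0x0CC09
  0xCC09 + 0x39B9 = 0x105C2 → wrap carry → 0x05C3
One's-complement sum = 0x05C3.
Checksum = ~0x05C3 & 0xFFFF = 0xFA3C.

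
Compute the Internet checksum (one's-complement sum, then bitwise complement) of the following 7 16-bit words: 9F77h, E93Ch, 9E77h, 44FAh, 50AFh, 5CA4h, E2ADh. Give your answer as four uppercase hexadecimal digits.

03D8

One's-complement addition (fold any carry out of bit 15 back into bit 0):
  0x9F77 + 0xE93C = 0x188B3 → wrap carry → 0x88B4
  0x88B4 + 0x9E77 = 0x1272B → wrap carry → 0x272C
  0x272C + 0x44FA = 0x06C26
  0x6C26 + 0x50AF = 0x0BCD5
  0xBCD5 + 0x5CA4 = 0x11979 → wrap carry → 0x197A
  0x197A + 0xE2AD = 0x0FC27
One's-complement sum = 0xFC27.
Checksum = ~0xFC27 & 0xFFFF = 0x03D8.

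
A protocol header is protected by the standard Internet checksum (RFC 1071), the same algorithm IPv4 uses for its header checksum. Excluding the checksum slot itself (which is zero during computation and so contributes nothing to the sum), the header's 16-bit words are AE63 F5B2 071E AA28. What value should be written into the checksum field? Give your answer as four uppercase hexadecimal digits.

One's-complement addition (fold any carry out of bit 15 back into bit 0):
  0xAE63 + 0xF5B2 = 0x1A415 → wrap carry → 0xA416
  0xA416 + 0x071E = 0x0AB34
  0xAB34 + 0xAA28 = 0x1555C → wrap carry → 0x555D
One's-complement sum = 0x555D.
Checksum = ~0x555D & 0xFFFF = 0xAAA2.

AAA2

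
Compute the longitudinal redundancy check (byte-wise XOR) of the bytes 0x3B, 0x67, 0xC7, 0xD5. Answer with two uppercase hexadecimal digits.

4E

XOR the bytes together:
  start with 0x3B
  0x3B ⊕ 0x67 = 0x5C
  0x5C ⊕ 0xC7 = 0x9B
  0x9B ⊕ 0xD5 = 0x4E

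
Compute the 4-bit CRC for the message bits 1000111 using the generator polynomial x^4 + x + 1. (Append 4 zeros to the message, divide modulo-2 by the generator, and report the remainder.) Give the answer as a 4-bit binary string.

Append 4 zeros: 10001110000. Divide by 10011 (XOR where the leading bit is 1):
  pos 0: 10001 XOR 10011 = 00010
  pos 3: 10110 XOR 10011 = 00101
  pos 5: 10100 XOR 10011 = 00111
Remainder (last 4 bits) = 1110. This is the CRC / FCS.

1110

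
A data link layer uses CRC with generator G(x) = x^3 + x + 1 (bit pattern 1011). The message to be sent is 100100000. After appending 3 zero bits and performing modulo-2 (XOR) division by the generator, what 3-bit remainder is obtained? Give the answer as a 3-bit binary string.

100

Append 3 zeros: 100100000000. Divide by 1011 (XOR where the leading bit is 1):
  pos 0: 1001 XOR 1011 = 0010
  pos 2: 1000 XOR 1011 = 0011
  pos 4: 1100 XOR 1011 = 0111
  pos 5: 1110 XOR 1011 = 0101
  pos 6: 1010 XOR 1011 = 0001
Remainder (last 3 bits) = 100. This is the CRC / FCS.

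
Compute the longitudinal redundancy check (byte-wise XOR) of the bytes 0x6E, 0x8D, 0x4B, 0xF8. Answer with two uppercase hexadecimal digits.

XOR the bytes together:
  start with 0x6E
  0x6E ⊕ 0x8D = 0xE3
  0xE3 ⊕ 0x4B = 0xA8
  0xA8 ⊕ 0xF8 = 0x50

50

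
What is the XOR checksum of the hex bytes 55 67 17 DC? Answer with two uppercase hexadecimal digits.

F9

XOR the bytes together:
  start with 0x55
  0x55 ⊕ 0x67 = 0x32
  0x32 ⊕ 0x17 = 0x25
  0x25 ⊕ 0xDC = 0xF9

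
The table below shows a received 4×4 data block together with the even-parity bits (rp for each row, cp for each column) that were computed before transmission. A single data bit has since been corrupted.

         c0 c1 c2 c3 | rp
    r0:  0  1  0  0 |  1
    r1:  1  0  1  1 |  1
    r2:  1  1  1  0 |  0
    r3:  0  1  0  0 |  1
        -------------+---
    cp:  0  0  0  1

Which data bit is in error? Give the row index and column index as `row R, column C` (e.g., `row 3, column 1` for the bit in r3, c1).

row 2, column 1

Recompute each row's even parity and compare to rp:
  r0: data parity 1, sent rp 1 → ok
  r1: data parity 1, sent rp 1 → ok
  r2: data parity 1, sent rp 0 → mismatch
  r3: data parity 1, sent rp 1 → ok
Recompute each column's even parity and compare to cp:
  c0: data parity 0, sent cp 0 → ok
  c1: data parity 1, sent cp 0 → mismatch
  c2: data parity 0, sent cp 0 → ok
  c3: data parity 1, sent cp 1 → ok
Exactly one row (r2) and one column (c1) fail → the flipped bit is at their intersection.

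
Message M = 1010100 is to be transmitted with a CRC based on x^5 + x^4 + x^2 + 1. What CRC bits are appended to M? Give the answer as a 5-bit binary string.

Append 5 zeros: 101010000000. Divide by 110101 (XOR where the leading bit is 1):
  pos 0: 101010 XOR 110101 = 011111
  pos 1: 111110 XOR 110101 = 001011
  pos 3: 101100 XOR 110101 = 011001
  pos 4: 110010 XOR 110101 = 000111
Remainder (last 5 bits) = 11100. This is the CRC / FCS.

11100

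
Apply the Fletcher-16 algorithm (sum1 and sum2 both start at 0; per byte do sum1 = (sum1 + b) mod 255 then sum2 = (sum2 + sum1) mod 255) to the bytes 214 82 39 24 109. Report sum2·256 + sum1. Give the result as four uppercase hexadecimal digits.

8ED5

Running sums (mod 255):
  after byte 0 (214): sum1=214, sum2=214
  after byte 1 (82): sum1=41, sum2=0
  after byte 2 (39): sum1=80, sum2=80
  after byte 3 (24): sum1=104, sum2=184
  after byte 4 (109): sum1=213, sum2=142
Checksum = sum2·256 + sum1 = 142·256 + 213 = 36565 = 0x8ED5.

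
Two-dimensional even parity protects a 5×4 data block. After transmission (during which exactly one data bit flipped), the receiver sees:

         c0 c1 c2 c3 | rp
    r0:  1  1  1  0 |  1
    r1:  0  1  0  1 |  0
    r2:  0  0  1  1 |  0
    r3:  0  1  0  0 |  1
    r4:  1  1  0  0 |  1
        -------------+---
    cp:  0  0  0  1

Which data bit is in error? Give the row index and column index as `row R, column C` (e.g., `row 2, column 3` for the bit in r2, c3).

Recompute each row's even parity and compare to rp:
  r0: data parity 1, sent rp 1 → ok
  r1: data parity 0, sent rp 0 → ok
  r2: data parity 0, sent rp 0 → ok
  r3: data parity 1, sent rp 1 → ok
  r4: data parity 0, sent rp 1 → mismatch
Recompute each column's even parity and compare to cp:
  c0: data parity 0, sent cp 0 → ok
  c1: data parity 0, sent cp 0 → ok
  c2: data parity 0, sent cp 0 → ok
  c3: data parity 0, sent cp 1 → mismatch
Exactly one row (r4) and one column (c3) fail → the flipped bit is at their intersection.

row 4, column 3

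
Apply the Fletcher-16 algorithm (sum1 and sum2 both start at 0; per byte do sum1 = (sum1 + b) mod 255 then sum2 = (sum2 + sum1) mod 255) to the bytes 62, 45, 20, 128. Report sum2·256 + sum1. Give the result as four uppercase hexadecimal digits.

2900

Running sums (mod 255):
  after byte 0 (62): sum1=62, sum2=62
  after byte 1 (45): sum1=107, sum2=169
  after byte 2 (20): sum1=127, sum2=41
  after byte 3 (128): sum1=0, sum2=41
Checksum = sum2·256 + sum1 = 41·256 + 0 = 10496 = 0x2900.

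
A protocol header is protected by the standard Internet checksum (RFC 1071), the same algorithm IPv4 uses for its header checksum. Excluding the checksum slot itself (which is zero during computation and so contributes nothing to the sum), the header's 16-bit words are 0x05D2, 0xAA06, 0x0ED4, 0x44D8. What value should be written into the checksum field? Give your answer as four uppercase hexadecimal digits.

One's-complement addition (fold any carry out of bit 15 back into bit 0):
  0x05D2 + 0xAA06 = 0x0AFD8
  0xAFD8 + 0x0ED4 = 0x0BEAC
  0xBEAC + 0x44D8 = 0x10384 → wrap carry → 0x0385
One's-complement sum = 0x0385.
Checksum = ~0x0385 & 0xFFFF = 0xFC7A.

FC7A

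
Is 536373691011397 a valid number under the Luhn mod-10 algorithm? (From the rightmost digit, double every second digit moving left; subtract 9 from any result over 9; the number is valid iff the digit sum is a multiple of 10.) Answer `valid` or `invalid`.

From the right, keep odd positions and double even positions (subtract 9 from any doubled value over 9):
  doubled (positions 2,4,...): 9 2 0 9 6 6 6 → sum 38
  kept (positions 1,3,...): 7 3 1 1 6 7 6 5 → sum 36
Total = 74.
74 mod 10 = 4, so the number is invalid.

invalid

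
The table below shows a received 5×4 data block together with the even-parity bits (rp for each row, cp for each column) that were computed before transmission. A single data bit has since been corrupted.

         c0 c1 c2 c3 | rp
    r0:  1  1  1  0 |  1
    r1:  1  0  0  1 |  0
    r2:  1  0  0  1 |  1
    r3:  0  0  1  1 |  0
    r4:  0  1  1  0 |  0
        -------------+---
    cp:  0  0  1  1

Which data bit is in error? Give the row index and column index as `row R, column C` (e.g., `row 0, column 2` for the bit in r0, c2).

Recompute each row's even parity and compare to rp:
  r0: data parity 1, sent rp 1 → ok
  r1: data parity 0, sent rp 0 → ok
  r2: data parity 0, sent rp 1 → mismatch
  r3: data parity 0, sent rp 0 → ok
  r4: data parity 0, sent rp 0 → ok
Recompute each column's even parity and compare to cp:
  c0: data parity 1, sent cp 0 → mismatch
  c1: data parity 0, sent cp 0 → ok
  c2: data parity 1, sent cp 1 → ok
  c3: data parity 1, sent cp 1 → ok
Exactly one row (r2) and one column (c0) fail → the flipped bit is at their intersection.

row 2, column 0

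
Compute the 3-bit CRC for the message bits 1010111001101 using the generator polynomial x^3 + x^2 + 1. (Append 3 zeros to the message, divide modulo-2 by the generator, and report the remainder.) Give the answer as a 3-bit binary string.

010

Append 3 zeros: 1010111001101000. Divide by 1101 (XOR where the leading bit is 1):
  pos 0: 1010 XOR 1101 = 0111
  pos 1: 1111 XOR 1101 = 0010
  pos 3: 1011 XOR 1101 = 0110
  pos 4: 1100 XOR 1101 = 0001
  pos 7: 1011 XOR 1101 = 0110
  pos 8: 1100 XOR 1101 = 0001
  pos 11: 1100 XOR 1101 = 0001
Remainder (last 3 bits) = 010. This is the CRC / FCS.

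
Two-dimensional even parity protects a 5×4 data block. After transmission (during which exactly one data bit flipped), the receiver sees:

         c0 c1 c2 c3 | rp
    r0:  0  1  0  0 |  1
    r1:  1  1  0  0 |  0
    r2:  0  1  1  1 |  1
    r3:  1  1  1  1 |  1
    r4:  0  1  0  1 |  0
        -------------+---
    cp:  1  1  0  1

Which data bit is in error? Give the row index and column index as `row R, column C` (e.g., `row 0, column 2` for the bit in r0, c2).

Recompute each row's even parity and compare to rp:
  r0: data parity 1, sent rp 1 → ok
  r1: data parity 0, sent rp 0 → ok
  r2: data parity 1, sent rp 1 → ok
  r3: data parity 0, sent rp 1 → mismatch
  r4: data parity 0, sent rp 0 → ok
Recompute each column's even parity and compare to cp:
  c0: data parity 0, sent cp 1 → mismatch
  c1: data parity 1, sent cp 1 → ok
  c2: data parity 0, sent cp 0 → ok
  c3: data parity 1, sent cp 1 → ok
Exactly one row (r3) and one column (c0) fail → the flipped bit is at their intersection.

row 3, column 0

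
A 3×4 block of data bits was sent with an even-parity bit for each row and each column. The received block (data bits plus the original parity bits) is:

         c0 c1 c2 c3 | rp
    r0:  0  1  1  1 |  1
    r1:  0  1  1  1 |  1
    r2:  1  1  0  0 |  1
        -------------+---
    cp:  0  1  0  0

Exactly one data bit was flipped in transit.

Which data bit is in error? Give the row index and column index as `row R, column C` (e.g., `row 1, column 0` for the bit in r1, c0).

row 2, column 0

Recompute each row's even parity and compare to rp:
  r0: data parity 1, sent rp 1 → ok
  r1: data parity 1, sent rp 1 → ok
  r2: data parity 0, sent rp 1 → mismatch
Recompute each column's even parity and compare to cp:
  c0: data parity 1, sent cp 0 → mismatch
  c1: data parity 1, sent cp 1 → ok
  c2: data parity 0, sent cp 0 → ok
  c3: data parity 0, sent cp 0 → ok
Exactly one row (r2) and one column (c0) fail → the flipped bit is at their intersection.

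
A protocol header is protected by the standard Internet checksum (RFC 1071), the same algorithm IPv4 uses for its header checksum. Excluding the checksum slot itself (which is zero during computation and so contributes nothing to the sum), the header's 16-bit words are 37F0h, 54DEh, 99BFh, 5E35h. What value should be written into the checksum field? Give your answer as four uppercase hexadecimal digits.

7B3C

One's-complement addition (fold any carry out of bit 15 back into bit 0):
  0x37F0 + 0x54DE = 0x08CCE
  0x8CCE + 0x99BF = 0x1268D → wrap carry → 0x268E
  0x268E + 0x5E35 = 0x084C3
One's-complement sum = 0x84C3.
Checksum = ~0x84C3 & 0xFFFF = 0x7B3C.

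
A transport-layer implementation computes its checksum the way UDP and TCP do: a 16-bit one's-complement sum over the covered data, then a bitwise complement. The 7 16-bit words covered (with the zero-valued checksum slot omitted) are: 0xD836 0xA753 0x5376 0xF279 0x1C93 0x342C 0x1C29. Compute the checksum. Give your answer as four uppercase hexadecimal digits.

One's-complement addition (fold any carry out of bit 15 back into bit 0):
  0xD836 + 0xA753 = 0x17F89 → wrap carry → 0x7F8A
  0x7F8A + 0x5376 = 0x0D300
  0xD300 + 0xF279 = 0x1C579 → wrap carry → 0xC57A
  0xC57A + 0x1C93 = 0x0E20D
  0xE20D + 0x342C = 0x11639 → wrap carry → 0x163A
  0x163A + 0x1C29 = 0x03263
One's-complement sum = 0x3263.
Checksum = ~0x3263 & 0xFFFF = 0xCD9C.

CD9C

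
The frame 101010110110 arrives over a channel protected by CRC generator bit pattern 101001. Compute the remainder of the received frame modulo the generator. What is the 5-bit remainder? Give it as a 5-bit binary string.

Modulo-2 division of 101010110110 by 101001:
  pos 0: 101010 XOR 101001 = 000011
  pos 4: 111101 XOR 101001 = 010100
  pos 5: 101001 XOR 101001 = 000000
Remainder = 00000 (zero — the frame passes the CRC check).

00000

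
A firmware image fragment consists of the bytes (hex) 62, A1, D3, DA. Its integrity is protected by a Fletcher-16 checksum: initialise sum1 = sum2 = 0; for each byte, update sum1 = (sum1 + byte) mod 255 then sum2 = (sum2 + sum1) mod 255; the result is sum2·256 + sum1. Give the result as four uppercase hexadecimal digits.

F0B2

Running sums (mod 255):
  after byte 0 (62): sum1=98, sum2=98
  after byte 1 (A1): sum1=4, sum2=102
  after byte 2 (D3): sum1=215, sum2=62
  after byte 3 (DA): sum1=178, sum2=240
Checksum = sum2·256 + sum1 = 240·256 + 178 = 61618 = 0xF0B2.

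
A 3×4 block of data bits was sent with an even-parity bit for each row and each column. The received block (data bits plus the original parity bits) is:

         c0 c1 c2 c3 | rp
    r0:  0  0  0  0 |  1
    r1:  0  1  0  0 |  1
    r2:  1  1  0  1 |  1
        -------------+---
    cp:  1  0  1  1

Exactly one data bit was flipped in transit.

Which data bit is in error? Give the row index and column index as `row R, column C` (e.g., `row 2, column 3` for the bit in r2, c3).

row 0, column 2

Recompute each row's even parity and compare to rp:
  r0: data parity 0, sent rp 1 → mismatch
  r1: data parity 1, sent rp 1 → ok
  r2: data parity 1, sent rp 1 → ok
Recompute each column's even parity and compare to cp:
  c0: data parity 1, sent cp 1 → ok
  c1: data parity 0, sent cp 0 → ok
  c2: data parity 0, sent cp 1 → mismatch
  c3: data parity 1, sent cp 1 → ok
Exactly one row (r0) and one column (c2) fail → the flipped bit is at their intersection.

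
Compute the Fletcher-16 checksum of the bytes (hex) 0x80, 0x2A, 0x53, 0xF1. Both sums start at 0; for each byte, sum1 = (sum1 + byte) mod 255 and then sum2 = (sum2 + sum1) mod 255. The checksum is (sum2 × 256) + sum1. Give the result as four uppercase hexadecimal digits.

19EF

Running sums (mod 255):
  after byte 0 (0x80): sum1=128, sum2=128
  after byte 1 (0x2A): sum1=170, sum2=43
  after byte 2 (0x53): sum1=253, sum2=41
  after byte 3 (0xF1): sum1=239, sum2=25
Checksum = sum2·256 + sum1 = 25·256 + 239 = 6639 = 0x19EF.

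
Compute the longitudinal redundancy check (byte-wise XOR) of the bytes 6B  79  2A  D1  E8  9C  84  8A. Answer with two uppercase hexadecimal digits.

XOR the bytes together:
  start with 0x6B
  0x6B ⊕ 0x79 = 0x12
  0x12 ⊕ 0x2A = 0x38
  0x38 ⊕ 0xD1 = 0xE9
  0xE9 ⊕ 0xE8 = 0x01
  0x01 ⊕ 0x9C = 0x9D
  0x9D ⊕ 0x84 = 0x19
  0x19 ⊕ 0x8A = 0x93

93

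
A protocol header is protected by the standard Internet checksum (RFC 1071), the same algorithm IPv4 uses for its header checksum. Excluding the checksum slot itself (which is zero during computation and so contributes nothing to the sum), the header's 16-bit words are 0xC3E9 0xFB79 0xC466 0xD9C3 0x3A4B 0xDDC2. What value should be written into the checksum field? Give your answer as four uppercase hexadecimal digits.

8A63

One's-complement addition (fold any carry out of bit 15 back into bit 0):
  0xC3E9 + 0xFB79 = 0x1BF62 → wrap carry → 0xBF63
  0xBF63 + 0xC466 = 0x183C9 → wrap carry → 0x83CA
  0x83CA + 0xD9C3 = 0x15D8D → wrap carry → 0x5D8E
  0x5D8E + 0x3A4B = 0x097D9
  0x97D9 + 0xDDC2 = 0x1759B → wrap carry → 0x759C
One's-complement sum = 0x759C.
Checksum = ~0x759C & 0xFFFF = 0x8A63.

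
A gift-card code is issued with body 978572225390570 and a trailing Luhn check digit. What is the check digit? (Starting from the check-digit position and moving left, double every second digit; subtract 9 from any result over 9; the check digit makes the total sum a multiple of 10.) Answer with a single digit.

8

Partial digits right→left: 0 7 5 0 9 3 5 2 2 2 7 5 8 7 9
Double every second digit counting from the check-digit position (so the 1st, 3rd, 5th, ... of the partial from the right).
  doubled (with −9 where >9): 0 1 9 1 4 5 7 9 → sum 36
  kept as-is: 7 0 3 2 2 5 7 → sum 26
Total = 36 + 26 = 62.
Check digit = (10 − (62 mod 10)) mod 10 = 8.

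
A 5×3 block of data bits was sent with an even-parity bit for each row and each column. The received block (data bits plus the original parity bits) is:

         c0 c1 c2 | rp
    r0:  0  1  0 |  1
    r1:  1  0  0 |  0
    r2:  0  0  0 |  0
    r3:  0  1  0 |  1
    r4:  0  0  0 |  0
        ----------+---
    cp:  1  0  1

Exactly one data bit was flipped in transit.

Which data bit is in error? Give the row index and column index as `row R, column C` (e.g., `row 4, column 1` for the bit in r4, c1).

row 1, column 2

Recompute each row's even parity and compare to rp:
  r0: data parity 1, sent rp 1 → ok
  r1: data parity 1, sent rp 0 → mismatch
  r2: data parity 0, sent rp 0 → ok
  r3: data parity 1, sent rp 1 → ok
  r4: data parity 0, sent rp 0 → ok
Recompute each column's even parity and compare to cp:
  c0: data parity 1, sent cp 1 → ok
  c1: data parity 0, sent cp 0 → ok
  c2: data parity 0, sent cp 1 → mismatch
Exactly one row (r1) and one column (c2) fail → the flipped bit is at their intersection.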